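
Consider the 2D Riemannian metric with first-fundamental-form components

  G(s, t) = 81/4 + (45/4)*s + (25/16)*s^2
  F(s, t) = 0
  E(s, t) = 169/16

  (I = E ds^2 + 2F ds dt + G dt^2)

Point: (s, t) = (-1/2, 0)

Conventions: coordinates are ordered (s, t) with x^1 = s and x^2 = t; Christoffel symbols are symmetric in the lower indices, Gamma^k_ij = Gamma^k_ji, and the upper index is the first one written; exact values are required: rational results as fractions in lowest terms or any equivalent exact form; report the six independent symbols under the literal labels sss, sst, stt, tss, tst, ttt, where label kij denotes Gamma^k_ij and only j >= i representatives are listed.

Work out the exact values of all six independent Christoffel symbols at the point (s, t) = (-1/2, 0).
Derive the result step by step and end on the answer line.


E = 169/16, F = 0, G = 961/64 at the point
E_s = 0, E_t = 0, F_s = 0, F_t = 0, G_s = 155/16, G_t = 0
EG - F^2 = 162409/1024;  g^inv = (1024/162409) * [[961/64, 0], [0, 169/16]]
first-kind symbols [ij,l] = (1/2)(d_i g_jl + d_j g_il - d_l g_ij): [ss,s] = E_s/2 = 0, [ss,t] = F_s - E_t/2 = 0, [st,s] = E_t/2 = 0, [st,t] = G_s/2 = 155/32, [tt,s] = F_t - G_s/2 = -155/32, [tt,t] = G_t/2 = 0
Gamma^s_ij = (G*[ij,s] - F*[ij,t])/(EG - F^2), Gamma^t_ij = (E*[ij,t] - F*[ij,s])/(EG - F^2)

Answer: Gamma_sss = 0, Gamma_sst = 0, Gamma_stt = -155/338, Gamma_tss = 0, Gamma_tst = 10/31, Gamma_ttt = 0


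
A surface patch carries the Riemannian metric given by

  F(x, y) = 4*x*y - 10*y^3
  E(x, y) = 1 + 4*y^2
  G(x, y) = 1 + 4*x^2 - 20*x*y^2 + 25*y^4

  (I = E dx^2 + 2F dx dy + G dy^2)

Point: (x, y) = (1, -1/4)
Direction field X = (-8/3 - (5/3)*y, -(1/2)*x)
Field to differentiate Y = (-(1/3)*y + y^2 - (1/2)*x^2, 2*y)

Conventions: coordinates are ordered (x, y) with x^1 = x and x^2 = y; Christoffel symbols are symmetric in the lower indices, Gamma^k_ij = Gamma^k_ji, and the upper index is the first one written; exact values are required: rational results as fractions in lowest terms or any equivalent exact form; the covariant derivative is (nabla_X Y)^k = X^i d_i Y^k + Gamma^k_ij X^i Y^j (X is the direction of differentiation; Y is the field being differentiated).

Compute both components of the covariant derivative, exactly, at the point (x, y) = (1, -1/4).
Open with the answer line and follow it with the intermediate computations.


Answer: (nabla_X Y)^x = 2384/1049, (nabla_X Y)^y = 346/1049

E = 5/4, F = -27/32, G = 985/256 at the point
E_x = 0, E_y = -2, F_x = -1, F_y = 17/8, G_x = 27/4, G_y = 135/16
EG - F^2 = 1049/256;  g^inv = (256/1049) * [[985/256, 27/32], [27/32, 5/4]]
first-kind symbols [ij,l] = (1/2)(d_i g_jl + d_j g_il - d_l g_ij): [xx,x] = E_x/2 = 0, [xx,y] = F_x - E_y/2 = 0, [xy,x] = E_y/2 = -1, [xy,y] = G_x/2 = 27/8, [yy,x] = F_y - G_x/2 = -5/4, [yy,y] = G_y/2 = 135/32
Gamma^x_ij = (G*[ij,x] - F*[ij,y])/(EG - F^2), Gamma^y_ij = (E*[ij,y] - F*[ij,x])/(EG - F^2)
Gamma_xxx = 0, Gamma_xxy = -256/1049, Gamma_xyy = -320/1049, Gamma_yxx = 0, Gamma_yxy = 864/1049, Gamma_yyy = 1080/1049
X = (-9/4, -1/2), Y = (-17/48, -1/2) at the point


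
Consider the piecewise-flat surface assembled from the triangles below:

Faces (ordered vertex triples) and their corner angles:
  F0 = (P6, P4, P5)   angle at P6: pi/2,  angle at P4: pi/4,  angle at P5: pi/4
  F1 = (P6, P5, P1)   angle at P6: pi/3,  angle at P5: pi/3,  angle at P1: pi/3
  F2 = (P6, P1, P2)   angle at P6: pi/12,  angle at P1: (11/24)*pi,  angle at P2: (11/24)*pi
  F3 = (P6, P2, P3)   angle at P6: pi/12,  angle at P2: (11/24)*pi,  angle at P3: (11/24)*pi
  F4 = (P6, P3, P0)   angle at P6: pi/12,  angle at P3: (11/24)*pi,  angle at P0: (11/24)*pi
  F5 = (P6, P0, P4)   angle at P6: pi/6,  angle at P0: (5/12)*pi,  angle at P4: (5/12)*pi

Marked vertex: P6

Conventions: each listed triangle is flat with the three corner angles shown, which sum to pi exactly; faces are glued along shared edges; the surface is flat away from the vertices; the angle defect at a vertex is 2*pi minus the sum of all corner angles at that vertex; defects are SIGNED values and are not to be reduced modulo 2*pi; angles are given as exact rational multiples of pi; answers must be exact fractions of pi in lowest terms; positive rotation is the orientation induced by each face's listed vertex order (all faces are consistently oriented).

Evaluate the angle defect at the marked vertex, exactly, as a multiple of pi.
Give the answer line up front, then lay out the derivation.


Answer: defect(P6) = (3/4)*pi

Sum of corner angles at P6: (5/4)*pi
defect = 2*pi - (5/4)*pi


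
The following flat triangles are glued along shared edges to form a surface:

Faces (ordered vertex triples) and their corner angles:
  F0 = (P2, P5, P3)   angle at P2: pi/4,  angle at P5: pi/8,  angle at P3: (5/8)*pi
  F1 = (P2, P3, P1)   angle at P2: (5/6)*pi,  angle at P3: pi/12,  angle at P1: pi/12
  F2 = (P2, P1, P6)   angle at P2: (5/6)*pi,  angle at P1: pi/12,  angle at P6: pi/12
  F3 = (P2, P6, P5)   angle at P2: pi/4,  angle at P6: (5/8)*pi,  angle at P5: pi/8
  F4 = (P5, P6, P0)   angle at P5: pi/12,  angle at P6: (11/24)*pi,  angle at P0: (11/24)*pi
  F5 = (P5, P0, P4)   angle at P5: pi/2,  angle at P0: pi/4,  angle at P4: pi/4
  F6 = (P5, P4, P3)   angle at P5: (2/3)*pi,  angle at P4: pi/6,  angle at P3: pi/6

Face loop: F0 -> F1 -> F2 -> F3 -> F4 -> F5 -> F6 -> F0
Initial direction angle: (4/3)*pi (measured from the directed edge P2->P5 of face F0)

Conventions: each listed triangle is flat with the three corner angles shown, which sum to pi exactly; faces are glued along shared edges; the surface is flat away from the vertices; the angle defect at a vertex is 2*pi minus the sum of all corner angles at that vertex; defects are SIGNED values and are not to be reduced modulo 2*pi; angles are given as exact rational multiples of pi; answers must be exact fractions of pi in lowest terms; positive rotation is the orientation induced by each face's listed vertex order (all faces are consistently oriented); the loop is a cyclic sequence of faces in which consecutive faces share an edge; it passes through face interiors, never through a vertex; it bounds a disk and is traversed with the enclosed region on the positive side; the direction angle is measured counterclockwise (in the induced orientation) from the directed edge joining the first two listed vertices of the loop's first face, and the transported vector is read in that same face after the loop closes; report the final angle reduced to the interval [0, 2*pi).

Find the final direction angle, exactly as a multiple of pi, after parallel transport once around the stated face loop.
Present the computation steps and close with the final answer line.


enclosed vertex P2: corner angles sum to (13/6)*pi, defect = 2*pi - (13/6)*pi = -pi/6
enclosed vertex P5: corner angles sum to (3/2)*pi, defect = 2*pi - (3/2)*pi = pi/2
the final direction is the initial angle plus the enclosed defects, taken mod 2*pi in the induced orientation
final angle = (4/3)*pi + pi/3 = (5/3)*pi (mod 2*pi)

Answer: final direction angle = (5/3)*pi


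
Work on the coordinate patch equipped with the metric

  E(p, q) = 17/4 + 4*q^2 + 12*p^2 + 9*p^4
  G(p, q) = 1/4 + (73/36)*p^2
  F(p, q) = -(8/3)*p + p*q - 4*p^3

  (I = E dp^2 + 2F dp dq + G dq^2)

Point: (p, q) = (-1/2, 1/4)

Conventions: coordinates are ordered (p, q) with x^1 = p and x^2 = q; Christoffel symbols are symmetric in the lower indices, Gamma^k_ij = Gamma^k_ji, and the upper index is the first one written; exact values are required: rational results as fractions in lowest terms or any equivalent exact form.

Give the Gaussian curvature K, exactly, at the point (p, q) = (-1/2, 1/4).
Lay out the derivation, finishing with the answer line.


E = 129/16, F = 41/24, G = 109/144, EG - F^2 = 7337/2304 at the point
E_p = -33/2, E_q = 2, F_p = -65/12, F_q = -1/2, G_p = -73/36, G_q = 0
E_qq = 8, F_pq = 1, G_pp = 73/18
Using the Brioschi determinant formula for K from the metric derivatives:
M1 = [[-E_qq/2 + F_pq - G_pp/2, E_p/2, F_p - E_q/2], [F_q - G_p/2, E, F], [G_q/2, F, G]] = [[-181/36, -33/4, -77/12], [37/72, 129/16, 41/24], [0, 41/24, 109/144]]; det M1 = -169895/9216
M2 = [[0, E_q/2, G_p/2], [E_q/2, E, F], [G_p/2, F, G]] = [[0, 1, -73/72], [1, 129/16, 41/24], [-73/72, 41/24, 109/144]]; det M2 = -345851/27648
det M1 - det M2 = -81917/13824; K = -81917/13824 / (7337/2304)^2 = -259968/444889

Answer: K = -259968/444889


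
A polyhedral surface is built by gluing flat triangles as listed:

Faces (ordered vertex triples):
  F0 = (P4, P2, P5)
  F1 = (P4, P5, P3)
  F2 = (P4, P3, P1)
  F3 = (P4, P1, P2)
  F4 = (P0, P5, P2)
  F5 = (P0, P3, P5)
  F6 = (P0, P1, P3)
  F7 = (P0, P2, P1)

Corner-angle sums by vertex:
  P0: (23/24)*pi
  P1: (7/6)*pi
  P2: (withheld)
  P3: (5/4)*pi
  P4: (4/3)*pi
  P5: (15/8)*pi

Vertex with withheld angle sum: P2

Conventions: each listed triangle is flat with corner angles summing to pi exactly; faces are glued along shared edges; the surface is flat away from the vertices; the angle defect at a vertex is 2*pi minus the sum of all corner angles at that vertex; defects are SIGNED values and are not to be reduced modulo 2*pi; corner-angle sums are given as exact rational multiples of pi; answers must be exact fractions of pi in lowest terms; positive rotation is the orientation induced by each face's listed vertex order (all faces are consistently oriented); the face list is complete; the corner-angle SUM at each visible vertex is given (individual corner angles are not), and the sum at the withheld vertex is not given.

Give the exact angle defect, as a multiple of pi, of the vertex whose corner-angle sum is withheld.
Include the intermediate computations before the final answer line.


V = 6, E = 12, F = 8; chi = V - E + F = 2
Gauss-Bonnet: total defect = 2*pi*chi = 4*pi; visible defects sum to (41/12)*pi

Answer: defect(P2) = (7/12)*pi


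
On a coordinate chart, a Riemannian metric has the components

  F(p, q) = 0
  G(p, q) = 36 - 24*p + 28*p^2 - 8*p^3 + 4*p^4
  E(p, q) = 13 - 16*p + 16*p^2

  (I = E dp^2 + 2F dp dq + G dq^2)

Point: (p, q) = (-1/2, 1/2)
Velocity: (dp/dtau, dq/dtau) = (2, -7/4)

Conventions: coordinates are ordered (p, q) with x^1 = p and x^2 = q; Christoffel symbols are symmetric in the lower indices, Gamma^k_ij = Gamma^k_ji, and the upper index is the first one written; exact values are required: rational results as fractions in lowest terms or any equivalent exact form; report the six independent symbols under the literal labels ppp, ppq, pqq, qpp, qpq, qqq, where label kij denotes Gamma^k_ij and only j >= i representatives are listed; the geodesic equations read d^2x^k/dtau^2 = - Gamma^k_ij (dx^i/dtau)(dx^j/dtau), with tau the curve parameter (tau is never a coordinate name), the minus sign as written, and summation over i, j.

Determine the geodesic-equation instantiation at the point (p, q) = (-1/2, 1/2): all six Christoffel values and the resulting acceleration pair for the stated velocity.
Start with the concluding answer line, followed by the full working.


Answer: Gamma_ppp = -16/25, Gamma_ppq = 0, Gamma_pqq = 6/5, Gamma_qpp = 0, Gamma_qpq = -8/15, Gamma_qqq = 0; accelerations (d^2p/dtau^2, d^2q/dtau^2) = (-223/200, -56/15)

E = 25, F = 0, G = 225/4 at the point
E_p = -32, E_q = 0, F_p = 0, F_q = 0, G_p = -60, G_q = 0
EG - F^2 = 5625/4;  g^inv = (4/5625) * [[225/4, 0], [0, 25]]
first-kind symbols [ij,l] = (1/2)(d_i g_jl + d_j g_il - d_l g_ij): [pp,p] = E_p/2 = -16, [pp,q] = F_p - E_q/2 = 0, [pq,p] = E_q/2 = 0, [pq,q] = G_p/2 = -30, [qq,p] = F_q - G_p/2 = 30, [qq,q] = G_q/2 = 0
Gamma^p_ij = (G*[ij,p] - F*[ij,q])/(EG - F^2), Gamma^q_ij = (E*[ij,q] - F*[ij,p])/(EG - F^2)
Gamma_ppp = -16/25, Gamma_ppq = 0, Gamma_pqq = 6/5, Gamma_qpp = 0, Gamma_qpq = -8/15, Gamma_qqq = 0
d^2p/dtau^2 = -(Gamma_ppp*(2)^2 + 2*Gamma_ppq*(2)*(-7/4) + Gamma_pqq*(-7/4)^2) = -223/200
d^2q/dtau^2 = -(Gamma_qpp*(2)^2 + 2*Gamma_qpq*(2)*(-7/4) + Gamma_qqq*(-7/4)^2) = -56/15


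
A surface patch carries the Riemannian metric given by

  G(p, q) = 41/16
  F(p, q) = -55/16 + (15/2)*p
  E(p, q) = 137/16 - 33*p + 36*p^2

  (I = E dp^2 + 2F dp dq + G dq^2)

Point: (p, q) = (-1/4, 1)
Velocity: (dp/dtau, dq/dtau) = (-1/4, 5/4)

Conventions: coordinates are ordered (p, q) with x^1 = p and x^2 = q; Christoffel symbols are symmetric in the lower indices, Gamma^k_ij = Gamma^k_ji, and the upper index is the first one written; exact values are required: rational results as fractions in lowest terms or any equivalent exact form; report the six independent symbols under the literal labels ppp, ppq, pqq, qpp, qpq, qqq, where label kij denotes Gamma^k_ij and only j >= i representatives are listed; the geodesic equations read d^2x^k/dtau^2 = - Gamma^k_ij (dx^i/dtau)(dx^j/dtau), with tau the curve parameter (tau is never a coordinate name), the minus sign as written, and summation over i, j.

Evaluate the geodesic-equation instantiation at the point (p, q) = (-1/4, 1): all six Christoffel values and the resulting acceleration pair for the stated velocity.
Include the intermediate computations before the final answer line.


E = 305/16, F = -85/16, G = 41/16 at the point
E_p = -51, E_q = 0, F_p = 15/2, F_q = 0, G_p = 0, G_q = 0
EG - F^2 = 165/8;  g^inv = (8/165) * [[41/16, 85/16], [85/16, 305/16]]
first-kind symbols [ij,l] = (1/2)(d_i g_jl + d_j g_il - d_l g_ij): [pp,p] = E_p/2 = -51/2, [pp,q] = F_p - E_q/2 = 15/2, [pq,p] = E_q/2 = 0, [pq,q] = G_p/2 = 0, [qq,p] = F_q - G_p/2 = 0, [qq,q] = G_q/2 = 0
Gamma^p_ij = (G*[ij,p] - F*[ij,q])/(EG - F^2), Gamma^q_ij = (E*[ij,q] - F*[ij,p])/(EG - F^2)
Gamma_ppp = -68/55, Gamma_ppq = 0, Gamma_pqq = 0, Gamma_qpp = 4/11, Gamma_qpq = 0, Gamma_qqq = 0
d^2p/dtau^2 = -(Gamma_ppp*(-1/4)^2 + 2*Gamma_ppq*(-1/4)*(5/4) + Gamma_pqq*(5/4)^2) = 17/220
d^2q/dtau^2 = -(Gamma_qpp*(-1/4)^2 + 2*Gamma_qpq*(-1/4)*(5/4) + Gamma_qqq*(5/4)^2) = -1/44

Answer: Gamma_ppp = -68/55, Gamma_ppq = 0, Gamma_pqq = 0, Gamma_qpp = 4/11, Gamma_qpq = 0, Gamma_qqq = 0; accelerations (d^2p/dtau^2, d^2q/dtau^2) = (17/220, -1/44)


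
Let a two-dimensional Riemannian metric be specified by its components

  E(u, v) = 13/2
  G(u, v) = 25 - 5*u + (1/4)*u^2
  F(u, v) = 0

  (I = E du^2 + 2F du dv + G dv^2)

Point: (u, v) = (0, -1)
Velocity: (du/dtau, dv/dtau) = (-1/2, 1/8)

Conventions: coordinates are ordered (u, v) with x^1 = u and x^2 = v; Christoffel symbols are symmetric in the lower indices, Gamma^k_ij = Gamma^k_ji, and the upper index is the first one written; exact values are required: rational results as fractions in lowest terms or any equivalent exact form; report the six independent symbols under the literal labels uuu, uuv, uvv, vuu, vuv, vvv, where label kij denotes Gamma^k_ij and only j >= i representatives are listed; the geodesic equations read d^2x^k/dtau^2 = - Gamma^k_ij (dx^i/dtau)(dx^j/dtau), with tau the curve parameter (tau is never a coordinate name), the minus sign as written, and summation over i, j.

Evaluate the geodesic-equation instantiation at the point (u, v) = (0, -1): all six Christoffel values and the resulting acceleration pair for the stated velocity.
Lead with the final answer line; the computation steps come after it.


Answer: Gamma_uuu = 0, Gamma_uuv = 0, Gamma_uvv = 5/13, Gamma_vuu = 0, Gamma_vuv = -1/10, Gamma_vvv = 0; accelerations (d^2u/dtau^2, d^2v/dtau^2) = (-5/832, -1/80)

E = 13/2, F = 0, G = 25 at the point
E_u = 0, E_v = 0, F_u = 0, F_v = 0, G_u = -5, G_v = 0
EG - F^2 = 325/2;  g^inv = (2/325) * [[25, 0], [0, 13/2]]
first-kind symbols [ij,l] = (1/2)(d_i g_jl + d_j g_il - d_l g_ij): [uu,u] = E_u/2 = 0, [uu,v] = F_u - E_v/2 = 0, [uv,u] = E_v/2 = 0, [uv,v] = G_u/2 = -5/2, [vv,u] = F_v - G_u/2 = 5/2, [vv,v] = G_v/2 = 0
Gamma^u_ij = (G*[ij,u] - F*[ij,v])/(EG - F^2), Gamma^v_ij = (E*[ij,v] - F*[ij,u])/(EG - F^2)
Gamma_uuu = 0, Gamma_uuv = 0, Gamma_uvv = 5/13, Gamma_vuu = 0, Gamma_vuv = -1/10, Gamma_vvv = 0
d^2u/dtau^2 = -(Gamma_uuu*(-1/2)^2 + 2*Gamma_uuv*(-1/2)*(1/8) + Gamma_uvv*(1/8)^2) = -5/832
d^2v/dtau^2 = -(Gamma_vuu*(-1/2)^2 + 2*Gamma_vuv*(-1/2)*(1/8) + Gamma_vvv*(1/8)^2) = -1/80


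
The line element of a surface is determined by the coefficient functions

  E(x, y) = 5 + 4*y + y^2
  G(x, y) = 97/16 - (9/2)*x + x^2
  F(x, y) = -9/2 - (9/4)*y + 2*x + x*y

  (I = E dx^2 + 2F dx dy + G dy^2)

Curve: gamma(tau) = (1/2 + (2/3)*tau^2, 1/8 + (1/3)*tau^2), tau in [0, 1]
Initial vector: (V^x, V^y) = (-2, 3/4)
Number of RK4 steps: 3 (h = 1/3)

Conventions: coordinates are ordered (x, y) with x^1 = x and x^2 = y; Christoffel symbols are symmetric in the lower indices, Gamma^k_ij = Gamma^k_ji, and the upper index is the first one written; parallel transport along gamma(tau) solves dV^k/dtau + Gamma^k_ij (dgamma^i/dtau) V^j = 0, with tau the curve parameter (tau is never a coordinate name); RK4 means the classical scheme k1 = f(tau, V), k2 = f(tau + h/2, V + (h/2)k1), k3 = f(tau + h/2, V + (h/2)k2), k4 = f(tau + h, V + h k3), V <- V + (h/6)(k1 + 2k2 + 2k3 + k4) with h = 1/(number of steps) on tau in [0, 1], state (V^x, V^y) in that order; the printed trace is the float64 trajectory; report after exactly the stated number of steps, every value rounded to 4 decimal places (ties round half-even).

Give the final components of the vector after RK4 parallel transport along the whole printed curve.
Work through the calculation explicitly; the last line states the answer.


gamma'(tau) = ((4/3)*tau, (2/3)*tau); f(tau, V)^k = -Gamma^k_ij(gamma(tau)) gamma'^i(tau) V^j; h = 1/3; intermediate values shown to 6 dp
curve data and Christoffel symbols at the stage parameters:
  tau = 0.000000: gamma = (0.500000, 0.125000), gamma' = (0.000000, 0.000000); Gamma_xxx = 0.000000, Gamma_xxy = 0.247723, Gamma_xyy = 0.000000, Gamma_yxx = 0.000000, Gamma_yxy = -0.204007, Gamma_yyy = 0.000000
  tau = 0.166667: gamma = (0.518519, 0.134259), gamma' = (0.222222, 0.111111); Gamma_xxx = 0.000000, Gamma_xxy = 0.249531, Gamma_xyy = 0.000000, Gamma_yxx = 0.000000, Gamma_yxy = -0.202439, Gamma_yyy = 0.000000
  tau = 0.333333: gamma = (0.574074, 0.162037), gamma' = (0.444444, 0.222222); Gamma_xxx = 0.000000, Gamma_xxy = 0.254863, Gamma_xyy = 0.000000, Gamma_yxx = 0.000000, Gamma_yxy = -0.197560, Gamma_yyy = 0.000000
  tau = 0.500000: gamma = (0.666667, 0.208333), gamma' = (0.666667, 0.333333); Gamma_xxx = 0.000000, Gamma_xxy = 0.263409, Gamma_xyy = 0.000000, Gamma_yxx = 0.000000, Gamma_yxy = -0.188859, Gamma_yyy = 0.000000
  tau = 0.666667: gamma = (0.796296, 0.273148), gamma' = (0.888889, 0.444444); Gamma_xxx = 0.000000, Gamma_xxy = 0.274520, Gamma_xyy = 0.000000, Gamma_yxx = 0.000000, Gamma_yxy = -0.175558, Gamma_yyy = 0.000000
  tau = 0.833333: gamma = (0.962963, 0.356481), gamma' = (1.111111, 0.555556); Gamma_xxx = 0.000000, Gamma_xxy = 0.287044, Gamma_xyy = 0.000000, Gamma_yxx = 0.000000, Gamma_yxy = -0.156775, Gamma_yyy = 0.000000
  tau = 1.000000: gamma = (1.166667, 0.458333), gamma' = (1.333333, 0.666667); Gamma_xxx = 0.000000, Gamma_xxy = 0.299176, Gamma_xyy = 0.000000, Gamma_yxx = 0.000000, Gamma_yxy = -0.131840, Gamma_yyy = 0.000000
step 0: V^x = -2.0000, V^y = 0.7500
step 1: k1 = (0.000000, 0.000000), k2 = (0.013863, -0.011247), k3 = (0.013903, -0.011279), k4 = (0.028482, -0.022078); V <- V + (h/6)(k1 + 2k2 + 2k3 + k4): V^x = -1.9953, V^y = 0.7463
step 2: k1 = (0.028476, -0.022074), k2 = (0.044376, -0.031817), k3 = (0.044428, -0.031854), k4 = (0.062129, -0.039732); V <- V + (h/6)(k1 + 2k2 + 2k3 + k4): V^x = -1.9804, V^y = 0.7358
step 3: k1 = (0.062091, -0.039708), k2 = (0.081615, -0.044576), k3 = (0.081355, -0.044434), k4 = (0.102001, -0.044950); V <- V + (h/6)(k1 + 2k2 + 2k3 + k4): V^x = -1.9532, V^y = 0.7212

Answer: V^x = -1.9532, V^y = 0.7212


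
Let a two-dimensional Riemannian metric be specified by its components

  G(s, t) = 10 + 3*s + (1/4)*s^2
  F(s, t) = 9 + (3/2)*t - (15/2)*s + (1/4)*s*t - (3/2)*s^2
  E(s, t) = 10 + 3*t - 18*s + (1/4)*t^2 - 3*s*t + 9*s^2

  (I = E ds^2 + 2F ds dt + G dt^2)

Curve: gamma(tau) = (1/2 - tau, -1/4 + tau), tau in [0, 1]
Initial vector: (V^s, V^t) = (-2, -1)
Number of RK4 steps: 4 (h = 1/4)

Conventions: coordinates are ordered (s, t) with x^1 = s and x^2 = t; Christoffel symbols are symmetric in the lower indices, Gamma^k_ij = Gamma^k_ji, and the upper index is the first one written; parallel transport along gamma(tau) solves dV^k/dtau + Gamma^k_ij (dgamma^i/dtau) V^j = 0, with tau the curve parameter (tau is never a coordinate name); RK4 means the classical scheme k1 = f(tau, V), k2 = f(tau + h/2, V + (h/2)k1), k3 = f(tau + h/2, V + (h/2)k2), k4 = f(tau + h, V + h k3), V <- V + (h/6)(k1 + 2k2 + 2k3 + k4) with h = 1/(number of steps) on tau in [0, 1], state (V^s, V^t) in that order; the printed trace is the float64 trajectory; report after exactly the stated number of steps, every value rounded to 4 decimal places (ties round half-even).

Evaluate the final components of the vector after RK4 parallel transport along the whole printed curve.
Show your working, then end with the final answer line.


gamma'(tau) = (-1, 1); f(tau, V)^k = -Gamma^k_ij(gamma(tau)) gamma'^i(tau) V^j; h = 1/4; intermediate values shown to 6 dp
curve data and Christoffel symbols at the stage parameters:
  tau = 0.000000: gamma = (0.500000, -0.250000), gamma' = (-1.000000, 1.000000); Gamma_sss = -0.306620, Gamma_sst = 0.051103, Gamma_stt = 0.000000, Gamma_tss = -0.724739, Gamma_tst = 0.120790, Gamma_ttt = 0.000000
  tau = 0.125000: gamma = (0.375000, -0.125000), gamma' = (-1.000000, 1.000000); Gamma_sss = -0.376420, Gamma_sst = 0.062737, Gamma_stt = 0.000000, Gamma_tss = -0.661979, Gamma_tst = 0.110330, Gamma_ttt = 0.000000
  tau = 0.250000: gamma = (0.250000, 0.000000), gamma' = (-1.000000, 1.000000); Gamma_sss = -0.426456, Gamma_sst = 0.071076, Gamma_stt = 0.000000, Gamma_tss = -0.592300, Gamma_tst = 0.098717, Gamma_ttt = 0.000000
  tau = 0.375000: gamma = (0.125000, 0.125000), gamma' = (-1.000000, 1.000000); Gamma_sss = -0.458056, Gamma_sst = 0.076343, Gamma_stt = 0.000000, Gamma_tss = -0.521971, Gamma_tst = 0.086995, Gamma_ttt = 0.000000
  tau = 0.500000: gamma = (0.000000, 0.250000), gamma' = (-1.000000, 1.000000); Gamma_sss = -0.474308, Gamma_sst = 0.079051, Gamma_stt = 0.000000, Gamma_tss = -0.455336, Gamma_tst = 0.075889, Gamma_ttt = 0.000000
  tau = 0.625000: gamma = (-0.125000, 0.375000), gamma' = (-1.000000, 1.000000); Gamma_sss = -0.478824, Gamma_sst = 0.079804, Gamma_stt = 0.000000, Gamma_tss = -0.394820, Gamma_tst = 0.065803, Gamma_ttt = 0.000000
  tau = 0.750000: gamma = (-0.250000, 0.500000), gamma' = (-1.000000, 1.000000); Gamma_sss = -0.474954, Gamma_sst = 0.079159, Gamma_stt = 0.000000, Gamma_tss = -0.341373, Gamma_tst = 0.056895, Gamma_ttt = 0.000000
  tau = 0.875000: gamma = (-0.375000, 0.625000), gamma' = (-1.000000, 1.000000); Gamma_sss = -0.465447, Gamma_sst = 0.077574, Gamma_stt = 0.000000, Gamma_tss = -0.295001, Gamma_tst = 0.049167, Gamma_ttt = 0.000000
  tau = 1.000000: gamma = (-0.500000, 0.750000), gamma' = (-1.000000, 1.000000); Gamma_sss = -0.452392, Gamma_sst = 0.075399, Gamma_stt = 0.000000, Gamma_tss = -0.255196, Gamma_tst = 0.042533, Gamma_ttt = 0.000000
step 0: V^s = -2.0000, V^t = -1.0000
step 1: k1 = (0.664344, 1.570267), k2 = (0.791421, 1.391810), k3 = (0.783046, 1.377081), k4 = (0.851060, 1.182028); V <- V + (h/6)(k1 + 2k2 + 2k3 + k4): V^s = -1.8057, V^t = -0.6546
step 2: k1 = (0.851845, 1.183118), k2 = (0.869353, 0.990658), k3 = (0.866347, 0.987232), k4 = (0.847090, 0.813206); V <- V + (h/6)(k1 + 2k2 + 2k3 + k4): V^s = -1.5902, V^t = -0.4066
step 3: k1 = (0.847824, 0.813911), k2 = (0.804813, 0.663618), k3 = (0.806317, 0.664858), k4 = (0.750438, 0.539377); V <- V + (h/6)(k1 + 2k2 + 2k3 + k4): V^s = -1.3894, V^t = -0.2395
step 4: k1 = (0.750908, 0.539715), k2 = (0.690141, 0.437414), k3 = (0.693274, 0.439399), k4 = (0.632045, 0.356538); V <- V + (h/6)(k1 + 2k2 + 2k3 + k4): V^s = -1.2165, V^t = -0.1291

Answer: V^s = -1.2165, V^t = -0.1291


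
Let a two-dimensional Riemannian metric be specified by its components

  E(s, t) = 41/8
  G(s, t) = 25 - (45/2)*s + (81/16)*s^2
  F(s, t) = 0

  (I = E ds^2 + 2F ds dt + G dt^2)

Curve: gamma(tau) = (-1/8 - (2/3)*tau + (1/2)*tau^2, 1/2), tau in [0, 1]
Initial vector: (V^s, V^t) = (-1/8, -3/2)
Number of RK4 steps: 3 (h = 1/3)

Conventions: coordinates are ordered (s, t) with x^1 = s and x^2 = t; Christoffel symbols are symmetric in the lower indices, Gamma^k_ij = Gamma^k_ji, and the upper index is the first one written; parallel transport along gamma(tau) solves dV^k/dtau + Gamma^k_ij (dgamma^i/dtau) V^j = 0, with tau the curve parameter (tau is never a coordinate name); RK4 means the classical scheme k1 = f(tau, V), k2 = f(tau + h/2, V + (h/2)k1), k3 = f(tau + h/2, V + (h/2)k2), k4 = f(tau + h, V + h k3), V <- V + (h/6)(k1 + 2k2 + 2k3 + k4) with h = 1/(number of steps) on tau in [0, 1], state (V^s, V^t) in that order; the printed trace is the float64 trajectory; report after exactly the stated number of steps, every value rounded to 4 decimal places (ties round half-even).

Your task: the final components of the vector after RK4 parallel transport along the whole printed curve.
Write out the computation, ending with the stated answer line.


gamma'(tau) = (-2/3 + tau, 0); f(tau, V)^k = -Gamma^k_ij(gamma(tau)) gamma'^i(tau) V^j; h = 1/3; intermediate values shown to 6 dp
curve data and Christoffel symbols at the stage parameters:
  tau = 0.000000: gamma = (-0.125000, 0.500000), gamma' = (-0.666667, 0.000000); Gamma_sss = 0.000000, Gamma_sst = 0.000000, Gamma_stt = 2.318598, Gamma_tss = 0.000000, Gamma_tst = -0.426036, Gamma_ttt = 0.000000
  tau = 0.166667: gamma = (-0.222222, 0.500000), gamma' = (-0.500000, 0.000000); Gamma_sss = 0.000000, Gamma_sst = 0.000000, Gamma_stt = 2.414634, Gamma_tss = 0.000000, Gamma_tst = -0.409091, Gamma_ttt = 0.000000
  tau = 0.333333: gamma = (-0.291667, 0.500000), gamma' = (-0.333333, 0.000000); Gamma_sss = 0.000000, Gamma_sst = 0.000000, Gamma_stt = 2.483232, Gamma_tss = 0.000000, Gamma_tst = -0.397790, Gamma_ttt = 0.000000
  tau = 0.500000: gamma = (-0.333333, 0.500000), gamma' = (-0.166667, 0.000000); Gamma_sss = 0.000000, Gamma_sst = 0.000000, Gamma_stt = 2.524390, Gamma_tss = 0.000000, Gamma_tst = -0.391304, Gamma_ttt = 0.000000
  tau = 0.666667: gamma = (-0.347222, 0.500000), gamma' = (0.000000, 0.000000); Gamma_sss = 0.000000, Gamma_sst = 0.000000, Gamma_stt = 2.538110, Gamma_tss = 0.000000, Gamma_tst = -0.389189, Gamma_ttt = 0.000000
  tau = 0.833333: gamma = (-0.333333, 0.500000), gamma' = (0.166667, 0.000000); Gamma_sss = 0.000000, Gamma_sst = 0.000000, Gamma_stt = 2.524390, Gamma_tss = 0.000000, Gamma_tst = -0.391304, Gamma_ttt = 0.000000
  tau = 1.000000: gamma = (-0.291667, 0.500000), gamma' = (0.333333, 0.000000); Gamma_sss = 0.000000, Gamma_sst = 0.000000, Gamma_stt = 2.483232, Gamma_tss = 0.000000, Gamma_tst = -0.397790, Gamma_ttt = 0.000000
step 0: V^s = -0.1250, V^t = -1.5000
step 1: k1 = (0.000000, 0.426036), k2 = (0.000000, 0.292294), k3 = (0.000000, 0.296854), k4 = (0.000000, 0.185774); V <- V + (h/6)(k1 + 2k2 + 2k3 + k4): V^s = -0.1250, V^t = -1.4005
step 2: k1 = (0.000000, 0.185708), k2 = (0.000000, 0.089322), k3 = (0.000000, 0.090369), k4 = (0.000000, 0.000000); V <- V + (h/6)(k1 + 2k2 + 2k3 + k4): V^s = -0.1250, V^t = -1.3703
step 3: k1 = (0.000000, 0.000000), k2 = (0.000000, -0.089365), k3 = (0.000000, -0.090337), k4 = (0.000000, -0.185686); V <- V + (h/6)(k1 + 2k2 + 2k3 + k4): V^s = -0.1250, V^t = -1.4005

Answer: V^s = -0.1250, V^t = -1.4005


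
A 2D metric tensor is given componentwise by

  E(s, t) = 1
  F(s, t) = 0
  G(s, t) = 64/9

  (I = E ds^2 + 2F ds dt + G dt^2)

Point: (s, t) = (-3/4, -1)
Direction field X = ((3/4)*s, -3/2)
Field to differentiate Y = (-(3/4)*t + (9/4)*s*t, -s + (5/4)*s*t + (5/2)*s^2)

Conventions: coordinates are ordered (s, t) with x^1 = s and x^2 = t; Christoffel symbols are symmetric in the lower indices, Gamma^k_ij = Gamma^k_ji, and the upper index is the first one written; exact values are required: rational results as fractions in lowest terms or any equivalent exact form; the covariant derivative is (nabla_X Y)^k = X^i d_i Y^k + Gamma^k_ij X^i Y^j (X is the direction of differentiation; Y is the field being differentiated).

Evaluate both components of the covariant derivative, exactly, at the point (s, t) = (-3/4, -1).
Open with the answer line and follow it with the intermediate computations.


Answer: (nabla_X Y)^s = 315/64, (nabla_X Y)^t = 153/32

E = 1, F = 0, G = 64/9 at the point
E_s = 0, E_t = 0, F_s = 0, F_t = 0, G_s = 0, G_t = 0
EG - F^2 = 64/9;  g^inv = (9/64) * [[64/9, 0], [0, 1]]
first-kind symbols [ij,l] = (1/2)(d_i g_jl + d_j g_il - d_l g_ij): [ss,s] = E_s/2 = 0, [ss,t] = F_s - E_t/2 = 0, [st,s] = E_t/2 = 0, [st,t] = G_s/2 = 0, [tt,s] = F_t - G_s/2 = 0, [tt,t] = G_t/2 = 0
Gamma^s_ij = (G*[ij,s] - F*[ij,t])/(EG - F^2), Gamma^t_ij = (E*[ij,t] - F*[ij,s])/(EG - F^2)
Gamma_sss = 0, Gamma_sst = 0, Gamma_stt = 0, Gamma_tss = 0, Gamma_tst = 0, Gamma_ttt = 0
X = (-9/16, -3/2), Y = (39/16, 99/32) at the point


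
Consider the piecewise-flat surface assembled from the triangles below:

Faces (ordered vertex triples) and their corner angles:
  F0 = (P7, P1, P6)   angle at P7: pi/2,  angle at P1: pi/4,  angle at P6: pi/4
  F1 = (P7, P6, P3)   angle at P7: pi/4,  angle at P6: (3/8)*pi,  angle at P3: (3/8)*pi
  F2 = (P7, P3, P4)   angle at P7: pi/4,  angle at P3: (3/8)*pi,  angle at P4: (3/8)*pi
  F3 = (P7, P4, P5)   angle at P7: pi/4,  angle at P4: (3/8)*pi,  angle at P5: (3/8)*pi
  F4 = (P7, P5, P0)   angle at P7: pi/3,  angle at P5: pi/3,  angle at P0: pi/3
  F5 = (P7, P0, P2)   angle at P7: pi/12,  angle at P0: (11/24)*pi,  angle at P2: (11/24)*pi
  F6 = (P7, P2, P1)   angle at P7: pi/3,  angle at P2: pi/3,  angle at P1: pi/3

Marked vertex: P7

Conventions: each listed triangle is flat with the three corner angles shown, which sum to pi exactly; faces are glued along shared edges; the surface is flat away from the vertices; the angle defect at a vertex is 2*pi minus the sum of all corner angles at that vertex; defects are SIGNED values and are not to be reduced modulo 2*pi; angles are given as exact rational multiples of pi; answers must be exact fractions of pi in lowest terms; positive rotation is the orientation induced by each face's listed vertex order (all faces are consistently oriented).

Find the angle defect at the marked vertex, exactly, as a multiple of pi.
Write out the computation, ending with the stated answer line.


Sum of corner angles at P7: 2*pi
defect = 2*pi - 2*pi

Answer: defect(P7) = 0


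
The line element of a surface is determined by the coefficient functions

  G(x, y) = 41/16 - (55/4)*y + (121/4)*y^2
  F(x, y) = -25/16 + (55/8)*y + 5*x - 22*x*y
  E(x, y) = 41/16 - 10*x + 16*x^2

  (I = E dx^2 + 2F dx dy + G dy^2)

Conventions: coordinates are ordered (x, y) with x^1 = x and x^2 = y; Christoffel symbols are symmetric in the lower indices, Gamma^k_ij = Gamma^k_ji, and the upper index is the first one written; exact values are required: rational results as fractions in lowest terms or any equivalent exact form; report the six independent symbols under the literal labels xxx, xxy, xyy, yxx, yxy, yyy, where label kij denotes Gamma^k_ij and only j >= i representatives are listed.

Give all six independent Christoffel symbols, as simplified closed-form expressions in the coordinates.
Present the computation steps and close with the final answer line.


E = 41/16 - 10*x + 16*x^2; F = -25/16 + (55/8)*y + 5*x - 22*x*y; G = 41/16 - (55/4)*y + (121/4)*y^2
Gamma^k_ij = (1/2) g^{kl} (d_i g_jl + d_j g_il - d_l g_ij), with g^inv = (1/(EG-F^2)) [[G, -F], [-F, E]]
first partials: E_x = -10 + 32*x, E_y = 0, F_x = 5 - 22*y, F_y = 55/8 - 22*x, G_x = 0, G_y = -55/4 + (121/2)*y
D = EG - F^2 = 33/8 - (55/4)*y - 10*x + (121/4)*y^2 + 16*x^2
expanded: Gamma^x_xx = (G E_x - 2F F_x + F E_y)/(2D), Gamma^x_xy = (G E_y - F G_x)/(2D), Gamma^x_yy = (2G F_y - G G_x - F G_y)/(2D), Gamma^y_xx = (2E F_x - E E_y - F E_x)/(2D), Gamma^y_xy = (E G_x - F E_y)/(2D), Gamma^y_yy = (E G_y - 2F F_y + F G_x)/(2D); substitute and cancel common factors

Answer: Gamma_xxx = (128*x - 40)/(128*x^2 - 80*x + 242*y^2 - 110*y + 33), Gamma_xxy = 0, Gamma_xyy = (55 - 176*x)/(128*x^2 - 80*x + 242*y^2 - 110*y + 33), Gamma_yxx = (40 - 176*y)/(128*x^2 - 80*x + 242*y^2 - 110*y + 33), Gamma_yxy = 0, Gamma_yyy = (242*y - 55)/(128*x^2 - 80*x + 242*y^2 - 110*y + 33)


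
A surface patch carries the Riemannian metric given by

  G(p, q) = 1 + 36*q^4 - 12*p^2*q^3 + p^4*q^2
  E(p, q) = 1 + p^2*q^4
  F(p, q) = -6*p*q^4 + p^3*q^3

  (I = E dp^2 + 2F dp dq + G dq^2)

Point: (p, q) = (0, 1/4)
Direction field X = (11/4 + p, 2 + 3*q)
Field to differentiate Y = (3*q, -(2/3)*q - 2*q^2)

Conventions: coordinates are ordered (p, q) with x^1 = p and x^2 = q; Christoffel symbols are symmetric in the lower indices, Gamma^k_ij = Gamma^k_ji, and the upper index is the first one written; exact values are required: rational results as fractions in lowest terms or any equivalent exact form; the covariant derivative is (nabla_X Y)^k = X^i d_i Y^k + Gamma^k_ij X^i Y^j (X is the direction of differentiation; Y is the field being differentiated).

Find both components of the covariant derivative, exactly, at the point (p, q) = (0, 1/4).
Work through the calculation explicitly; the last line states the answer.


E = 1, F = 0, G = 73/64 at the point
E_p = 0, E_q = 0, F_p = -3/128, F_q = 0, G_p = 0, G_q = 9/4
EG - F^2 = 73/64;  g^inv = (64/73) * [[73/64, 0], [0, 1]]
first-kind symbols [ij,l] = (1/2)(d_i g_jl + d_j g_il - d_l g_ij): [pp,p] = E_p/2 = 0, [pp,q] = F_p - E_q/2 = -3/128, [pq,p] = E_q/2 = 0, [pq,q] = G_p/2 = 0, [qq,p] = F_q - G_p/2 = 0, [qq,q] = G_q/2 = 9/8
Gamma^p_ij = (G*[ij,p] - F*[ij,q])/(EG - F^2), Gamma^q_ij = (E*[ij,q] - F*[ij,p])/(EG - F^2)
Gamma_ppp = 0, Gamma_ppq = 0, Gamma_pqq = 0, Gamma_qpp = -3/146, Gamma_qpq = 0, Gamma_qqq = 72/73
X = (11/4, 11/4), Y = (3/4, -7/24) at the point

Answer: (nabla_X Y)^p = 33/4, (nabla_X Y)^q = -37961/7008


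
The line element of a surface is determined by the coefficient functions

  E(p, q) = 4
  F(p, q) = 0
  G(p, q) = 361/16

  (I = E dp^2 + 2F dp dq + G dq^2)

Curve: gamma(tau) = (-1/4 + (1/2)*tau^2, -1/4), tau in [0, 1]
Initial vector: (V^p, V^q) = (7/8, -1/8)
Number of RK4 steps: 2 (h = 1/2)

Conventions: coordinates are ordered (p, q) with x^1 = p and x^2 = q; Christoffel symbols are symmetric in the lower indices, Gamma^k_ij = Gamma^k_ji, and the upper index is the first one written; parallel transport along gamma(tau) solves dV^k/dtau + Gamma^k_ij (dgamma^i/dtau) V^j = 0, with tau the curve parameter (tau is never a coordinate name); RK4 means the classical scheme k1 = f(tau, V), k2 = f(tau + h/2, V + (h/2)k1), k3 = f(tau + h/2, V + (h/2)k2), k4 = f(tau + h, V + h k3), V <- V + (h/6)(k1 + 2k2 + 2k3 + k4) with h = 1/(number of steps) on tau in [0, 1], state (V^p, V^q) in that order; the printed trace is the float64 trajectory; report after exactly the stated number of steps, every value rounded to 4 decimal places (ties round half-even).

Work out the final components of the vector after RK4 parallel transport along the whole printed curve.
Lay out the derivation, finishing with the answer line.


gamma'(tau) = (tau, 0); f(tau, V)^k = -Gamma^k_ij(gamma(tau)) gamma'^i(tau) V^j; h = 1/2; intermediate values shown to 6 dp
curve data and Christoffel symbols at the stage parameters:
  tau = 0.000000: gamma = (-0.250000, -0.250000), gamma' = (0.000000, 0.000000); Gamma_ppp = 0.000000, Gamma_ppq = 0.000000, Gamma_pqq = 0.000000, Gamma_qpp = 0.000000, Gamma_qpq = 0.000000, Gamma_qqq = 0.000000
  tau = 0.250000: gamma = (-0.218750, -0.250000), gamma' = (0.250000, 0.000000); Gamma_ppp = 0.000000, Gamma_ppq = 0.000000, Gamma_pqq = 0.000000, Gamma_qpp = 0.000000, Gamma_qpq = 0.000000, Gamma_qqq = 0.000000
  tau = 0.500000: gamma = (-0.125000, -0.250000), gamma' = (0.500000, 0.000000); Gamma_ppp = 0.000000, Gamma_ppq = 0.000000, Gamma_pqq = 0.000000, Gamma_qpp = 0.000000, Gamma_qpq = 0.000000, Gamma_qqq = 0.000000
  tau = 0.750000: gamma = (0.031250, -0.250000), gamma' = (0.750000, 0.000000); Gamma_ppp = 0.000000, Gamma_ppq = 0.000000, Gamma_pqq = 0.000000, Gamma_qpp = 0.000000, Gamma_qpq = 0.000000, Gamma_qqq = 0.000000
  tau = 1.000000: gamma = (0.250000, -0.250000), gamma' = (1.000000, 0.000000); Gamma_ppp = 0.000000, Gamma_ppq = 0.000000, Gamma_pqq = 0.000000, Gamma_qpp = 0.000000, Gamma_qpq = 0.000000, Gamma_qqq = 0.000000
step 0: V^p = 0.8750, V^q = -0.1250
step 1: k1 = (0.000000, 0.000000), k2 = (0.000000, 0.000000), k3 = (0.000000, 0.000000), k4 = (0.000000, 0.000000); V <- V + (h/6)(k1 + 2k2 + 2k3 + k4): V^p = 0.8750, V^q = -0.1250
step 2: k1 = (0.000000, 0.000000), k2 = (0.000000, 0.000000), k3 = (0.000000, 0.000000), k4 = (0.000000, 0.000000); V <- V + (h/6)(k1 + 2k2 + 2k3 + k4): V^p = 0.8750, V^q = -0.1250

Answer: V^p = 0.8750, V^q = -0.1250


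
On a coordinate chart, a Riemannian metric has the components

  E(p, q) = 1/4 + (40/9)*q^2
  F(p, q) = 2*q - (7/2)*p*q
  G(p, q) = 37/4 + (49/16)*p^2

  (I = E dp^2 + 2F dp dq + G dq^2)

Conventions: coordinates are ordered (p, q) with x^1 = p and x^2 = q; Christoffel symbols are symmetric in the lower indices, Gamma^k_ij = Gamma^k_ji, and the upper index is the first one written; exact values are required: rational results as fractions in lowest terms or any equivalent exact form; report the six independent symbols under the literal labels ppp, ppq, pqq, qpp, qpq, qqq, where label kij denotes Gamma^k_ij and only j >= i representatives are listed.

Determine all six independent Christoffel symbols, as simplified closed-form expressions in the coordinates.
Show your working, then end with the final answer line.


E = 1/4 + (40/9)*q^2; F = 2*q - (7/2)*p*q; G = 37/4 + (49/16)*p^2
Gamma^k_ij = (1/2) g^{kl} (d_i g_jl + d_j g_il - d_l g_ij), with g^inv = (1/(EG-F^2)) [[G, -F], [-F, E]]
first partials: E_p = 0, E_q = (80/9)*q, F_p = -(7/2)*q, F_q = 2 - (7/2)*p, G_p = (49/8)*p, G_q = 0
D = EG - F^2 = 37/16 + (334/9)*q^2 + (49/64)*p^2 + 14*p*q^2 + (49/36)*p^2*q^2
expanded: Gamma^p_pp = (G E_p - 2F F_p + F E_q)/(2D), Gamma^p_pq = (G E_q - F G_p)/(2D), Gamma^p_qq = (2G F_q - G G_p - F G_q)/(2D), Gamma^q_pp = (2E F_p - E E_q - F E_p)/(2D), Gamma^q_pq = (E G_p - F E_q)/(2D), Gamma^q_qq = (E G_q - 2F F_q + F G_p)/(2D); substitute and cancel common factors

Answer: Gamma_ppp = (-16016*p*q^2 + 9152*q^2)/(784*p^2*q^2 + 441*p^2 + 8064*p*q^2 + 21376*q^2 + 1332), Gamma_ppq = (14014*p^2*q - 3528*p*q + 23680*q)/(784*p^2*q^2 + 441*p^2 + 8064*p*q^2 + 21376*q^2 + 1332), Gamma_pqq = (-46305*p^3 + 14112*p^2 - 139860*p + 42624)/(3136*p^2*q^2 + 1764*p^2 + 32256*p*q^2 + 85504*q^2 + 5328), Gamma_qpp = (-183040*q^3 - 10296*q)/(7056*p^2*q^2 + 3969*p^2 + 72576*p*q^2 + 192384*q^2 + 11988), Gamma_qpq = (16800*p*q^2 + 441*p - 5120*q^2)/(784*p^2*q^2 + 441*p^2 + 8064*p*q^2 + 21376*q^2 + 1332), Gamma_qqq = (-13230*p^2*q + 11592*p*q - 2304*q)/(784*p^2*q^2 + 441*p^2 + 8064*p*q^2 + 21376*q^2 + 1332)


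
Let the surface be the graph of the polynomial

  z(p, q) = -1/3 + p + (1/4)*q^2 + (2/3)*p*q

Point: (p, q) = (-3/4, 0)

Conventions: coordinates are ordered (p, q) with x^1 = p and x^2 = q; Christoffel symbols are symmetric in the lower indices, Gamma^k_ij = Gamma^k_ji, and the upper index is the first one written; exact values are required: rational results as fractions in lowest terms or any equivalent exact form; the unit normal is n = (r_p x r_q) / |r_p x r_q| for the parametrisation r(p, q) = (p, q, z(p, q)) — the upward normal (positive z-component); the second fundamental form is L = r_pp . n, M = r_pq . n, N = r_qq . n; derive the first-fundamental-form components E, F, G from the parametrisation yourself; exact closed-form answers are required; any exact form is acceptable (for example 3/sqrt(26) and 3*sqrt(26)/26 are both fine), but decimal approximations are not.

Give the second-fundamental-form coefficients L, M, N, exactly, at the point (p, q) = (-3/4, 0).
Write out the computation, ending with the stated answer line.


z_p = 1, z_q = -1/2, z_pp = 0, z_pq = 2/3, z_qq = 1/2
E = 2, F = -1/2, G = 5/4; answer radicand W^2 = 9/4
unnormalised second-form numerators: l = 0, m = 2/3, n = 1/2; L = l/sqrt(9/4), and similarly M = m/sqrt(W^2), N = n/sqrt(W^2)

Answer: L = 0, M = 4/9, N = 1/3


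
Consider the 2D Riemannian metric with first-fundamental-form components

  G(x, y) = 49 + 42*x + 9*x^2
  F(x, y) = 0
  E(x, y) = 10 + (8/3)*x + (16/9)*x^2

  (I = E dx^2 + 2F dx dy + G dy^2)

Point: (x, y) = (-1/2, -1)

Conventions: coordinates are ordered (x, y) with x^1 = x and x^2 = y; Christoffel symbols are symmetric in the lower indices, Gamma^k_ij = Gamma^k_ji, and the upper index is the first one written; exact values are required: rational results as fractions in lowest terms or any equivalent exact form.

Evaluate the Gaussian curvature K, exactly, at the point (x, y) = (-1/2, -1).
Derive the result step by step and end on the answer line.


E = 82/9, F = 0, G = 121/4, EG - F^2 = 4961/18 at the point
E_x = 8/9, E_y = 0, F_x = 0, F_y = 0, G_x = 33, G_y = 0
E_yy = 0, F_xy = 0, G_xx = 18
Using the Brioschi determinant formula for K from the metric derivatives:
M1 = [[-E_yy/2 + F_xy - G_xx/2, E_x/2, F_x - E_y/2], [F_y - G_x/2, E, F], [G_y/2, F, G]] = [[-9, 4/9, 0], [-33/2, 82/9, 0], [0, 0, 121/4]]; det M1 = -6776/3
M2 = [[0, E_y/2, G_x/2], [E_y/2, E, F], [G_x/2, F, G]] = [[0, 0, 33/2], [0, 82/9, 0], [33/2, 0, 121/4]]; det M2 = -4961/2
det M1 - det M2 = 1331/6; K = 1331/6 / (4961/18)^2 = 54/18491

Answer: K = 54/18491
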